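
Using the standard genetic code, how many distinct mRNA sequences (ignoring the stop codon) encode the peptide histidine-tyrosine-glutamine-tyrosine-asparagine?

His: 2 codons.
Tyr: 2 codons.
Gln: 2 codons.
Tyr: 2 codons.
Asn: 2 codons.
2 × 2 × 2 × 2 × 2 = 32.

32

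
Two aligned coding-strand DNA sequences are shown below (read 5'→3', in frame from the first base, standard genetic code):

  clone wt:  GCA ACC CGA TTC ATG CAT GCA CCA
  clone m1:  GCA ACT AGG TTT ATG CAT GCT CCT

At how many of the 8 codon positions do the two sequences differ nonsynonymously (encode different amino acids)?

0

Codon 1: GCA Ala / GCA Ala — identical.
Codon 2: ACC Thr / ACT Thr — synonymous.
Codon 3: CGA Arg / AGG Arg — synonymous.
Codon 4: TTC Phe / TTT Phe — synonymous.
Codon 5: ATG Met / ATG Met — identical.
Codon 6: CAT His / CAT His — identical.
Codon 7: GCA Ala / GCT Ala — synonymous.
Codon 8: CCA Pro / CCT Pro — synonymous.
Nonsynonymous differences: 0.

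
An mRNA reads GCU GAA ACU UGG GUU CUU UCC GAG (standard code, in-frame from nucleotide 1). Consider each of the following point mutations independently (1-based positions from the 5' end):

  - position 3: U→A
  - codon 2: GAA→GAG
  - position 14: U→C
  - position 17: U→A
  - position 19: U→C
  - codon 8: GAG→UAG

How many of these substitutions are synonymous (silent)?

2

Codon 1: GCU (Ala) → GCA (Ala) — synonymous.
Codon 2: GAA (Glu) → GAG (Glu) — synonymous.
Codon 5: GUU (Val) → GCU (Ala) — missense.
Codon 6: CUU (Leu) → CAU (His) — missense.
Codon 7: UCC (Ser) → CCC (Pro) — missense.
Codon 8: GAG (Glu) → UAG (Stop) — nonsense.
Synonymous: 2 of 6.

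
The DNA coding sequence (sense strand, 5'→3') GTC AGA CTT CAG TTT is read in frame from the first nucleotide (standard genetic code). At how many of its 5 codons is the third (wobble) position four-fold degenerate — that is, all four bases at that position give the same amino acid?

2

Codon 1 GTC (Val): third position 4-fold.
Codon 2 AGA (Arg): third position 2-fold.
Codon 3 CTT (Leu): third position 4-fold.
Codon 4 CAG (Gln): third position 2-fold.
Codon 5 TTT (Phe): third position 2-fold.
Four-fold degenerate third positions: 2.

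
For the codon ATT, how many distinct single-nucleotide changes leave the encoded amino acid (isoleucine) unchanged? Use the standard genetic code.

2

Position 1: none → 0 synonymous.
Position 2: none → 0 synonymous.
Position 3: ATC, ATA → 2 synonymous.
Total: 0 + 0 + 2 = 2.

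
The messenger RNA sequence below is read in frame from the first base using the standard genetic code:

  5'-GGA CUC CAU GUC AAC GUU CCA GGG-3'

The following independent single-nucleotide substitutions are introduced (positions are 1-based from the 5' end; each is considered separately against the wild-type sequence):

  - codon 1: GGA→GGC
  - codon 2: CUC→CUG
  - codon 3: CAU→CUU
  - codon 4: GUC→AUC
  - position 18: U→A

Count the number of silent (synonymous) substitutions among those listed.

Codon 1: GGA (Gly) → GGC (Gly) — synonymous.
Codon 2: CUC (Leu) → CUG (Leu) — synonymous.
Codon 3: CAU (His) → CUU (Leu) — missense.
Codon 4: GUC (Val) → AUC (Ile) — missense.
Codon 6: GUU (Val) → GUA (Val) — synonymous.
Synonymous: 3 of 5.

3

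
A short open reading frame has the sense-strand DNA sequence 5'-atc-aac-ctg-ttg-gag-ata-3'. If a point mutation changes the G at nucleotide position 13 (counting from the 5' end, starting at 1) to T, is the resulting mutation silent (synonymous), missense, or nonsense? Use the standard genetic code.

nonsense

Position 13 falls in codon 5: GAG → Glu.
After the substitution the codon is TAG → Stop.
The new codon is a stop codon, so this is a nonsense mutation.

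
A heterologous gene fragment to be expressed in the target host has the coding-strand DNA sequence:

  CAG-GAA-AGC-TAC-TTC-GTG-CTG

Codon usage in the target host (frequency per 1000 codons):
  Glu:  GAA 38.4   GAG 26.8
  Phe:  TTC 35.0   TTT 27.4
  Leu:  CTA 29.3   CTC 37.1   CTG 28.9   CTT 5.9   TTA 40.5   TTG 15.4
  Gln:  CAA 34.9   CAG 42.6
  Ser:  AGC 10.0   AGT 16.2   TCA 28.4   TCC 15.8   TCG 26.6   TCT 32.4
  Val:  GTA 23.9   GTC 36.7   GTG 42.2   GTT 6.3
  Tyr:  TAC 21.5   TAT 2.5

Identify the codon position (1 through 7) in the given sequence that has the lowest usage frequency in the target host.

3

Codon 1 CAG (Gln): 42.6 per 1000.
Codon 2 GAA (Glu): 38.4 per 1000.
Codon 3 AGC (Ser): 10.0 per 1000.
Codon 4 TAC (Tyr): 21.5 per 1000.
Codon 5 TTC (Phe): 35.0 per 1000.
Codon 6 GTG (Val): 42.2 per 1000.
Codon 7 CTG (Leu): 28.9 per 1000.
Lowest frequency is 10.0 at codon 3.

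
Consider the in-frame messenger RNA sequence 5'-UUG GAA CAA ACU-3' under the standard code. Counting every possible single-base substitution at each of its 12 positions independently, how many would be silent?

Codon 1 (UUG, Leu): 2 synonymous substitutions.
Codon 2 (GAA, Glu): 1 synonymous substitution.
Codon 3 (CAA, Gln): 1 synonymous substitution.
Codon 4 (ACU, Thr): 3 synonymous substitutions.
Total: 2 + 1 + 1 + 3 = 7.

7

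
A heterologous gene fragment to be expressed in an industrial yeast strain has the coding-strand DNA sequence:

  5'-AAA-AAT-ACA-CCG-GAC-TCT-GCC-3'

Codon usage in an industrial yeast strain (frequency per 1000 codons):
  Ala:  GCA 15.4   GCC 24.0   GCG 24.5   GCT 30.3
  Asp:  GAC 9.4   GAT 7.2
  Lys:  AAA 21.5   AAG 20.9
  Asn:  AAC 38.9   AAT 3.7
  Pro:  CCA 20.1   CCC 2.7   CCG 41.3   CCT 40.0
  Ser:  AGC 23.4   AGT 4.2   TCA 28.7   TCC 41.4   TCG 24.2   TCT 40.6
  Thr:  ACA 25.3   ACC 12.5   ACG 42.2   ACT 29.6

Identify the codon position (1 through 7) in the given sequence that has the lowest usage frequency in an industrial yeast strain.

2

Codon 1 AAA (Lys): 21.5 per 1000.
Codon 2 AAT (Asn): 3.7 per 1000.
Codon 3 ACA (Thr): 25.3 per 1000.
Codon 4 CCG (Pro): 41.3 per 1000.
Codon 5 GAC (Asp): 9.4 per 1000.
Codon 6 TCT (Ser): 40.6 per 1000.
Codon 7 GCC (Ala): 24.0 per 1000.
Lowest frequency is 3.7 at codon 2.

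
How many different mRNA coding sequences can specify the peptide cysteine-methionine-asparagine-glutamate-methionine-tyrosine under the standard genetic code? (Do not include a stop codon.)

Cys: 2 codons.
Met: 1 codon.
Asn: 2 codons.
Glu: 2 codons.
Met: 1 codon.
Tyr: 2 codons.
2 × 1 × 2 × 2 × 1 × 2 = 16.

16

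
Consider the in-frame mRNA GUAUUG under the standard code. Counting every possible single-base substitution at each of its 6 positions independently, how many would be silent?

Codon 1 (GUA, Val): 3 synonymous substitutions.
Codon 2 (UUG, Leu): 2 synonymous substitutions.
Total: 3 + 2 = 5.

5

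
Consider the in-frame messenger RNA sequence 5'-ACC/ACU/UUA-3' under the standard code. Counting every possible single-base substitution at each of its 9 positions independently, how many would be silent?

8

Codon 1 (ACC, Thr): 3 synonymous substitutions.
Codon 2 (ACU, Thr): 3 synonymous substitutions.
Codon 3 (UUA, Leu): 2 synonymous substitutions.
Total: 3 + 3 + 2 = 8.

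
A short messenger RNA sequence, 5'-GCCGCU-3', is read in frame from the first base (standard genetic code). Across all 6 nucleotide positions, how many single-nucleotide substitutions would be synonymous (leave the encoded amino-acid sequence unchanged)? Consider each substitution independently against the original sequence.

Codon 1 (GCC, Ala): 3 synonymous substitutions.
Codon 2 (GCU, Ala): 3 synonymous substitutions.
Total: 3 + 3 = 6.

6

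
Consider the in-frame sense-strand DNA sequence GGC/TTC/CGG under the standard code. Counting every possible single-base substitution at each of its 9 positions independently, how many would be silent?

Codon 1 (GGC, Gly): 3 synonymous substitutions.
Codon 2 (TTC, Phe): 1 synonymous substitution.
Codon 3 (CGG, Arg): 4 synonymous substitutions.
Total: 3 + 1 + 4 = 8.

8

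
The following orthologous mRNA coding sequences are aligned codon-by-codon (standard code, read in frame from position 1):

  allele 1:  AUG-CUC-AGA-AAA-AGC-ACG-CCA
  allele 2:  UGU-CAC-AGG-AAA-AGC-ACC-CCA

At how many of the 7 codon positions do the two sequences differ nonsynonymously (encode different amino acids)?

Codon 1: AUG Met / UGU Cys — nonsynonymous.
Codon 2: CUC Leu / CAC His — nonsynonymous.
Codon 3: AGA Arg / AGG Arg — synonymous.
Codon 4: AAA Lys / AAA Lys — identical.
Codon 5: AGC Ser / AGC Ser — identical.
Codon 6: ACG Thr / ACC Thr — synonymous.
Codon 7: CCA Pro / CCA Pro — identical.
Nonsynonymous differences: 2.

2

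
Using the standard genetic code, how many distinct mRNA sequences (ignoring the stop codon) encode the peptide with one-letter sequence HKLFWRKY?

His: 2 codons.
Lys: 2 codons.
Leu: 6 codons.
Phe: 2 codons.
Trp: 1 codon.
Arg: 6 codons.
Lys: 2 codons.
Tyr: 2 codons.
2 × 2 × 6 × 2 × 1 × 6 × 2 × 2 = 1152.

1152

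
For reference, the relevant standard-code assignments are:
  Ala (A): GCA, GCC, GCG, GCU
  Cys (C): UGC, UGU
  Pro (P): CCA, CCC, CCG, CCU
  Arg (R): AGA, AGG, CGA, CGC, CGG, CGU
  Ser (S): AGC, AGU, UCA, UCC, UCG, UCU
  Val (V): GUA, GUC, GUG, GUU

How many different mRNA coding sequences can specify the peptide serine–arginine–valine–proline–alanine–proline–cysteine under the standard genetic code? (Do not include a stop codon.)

18432

Ser: 6 codons.
Arg: 6 codons.
Val: 4 codons.
Pro: 4 codons.
Ala: 4 codons.
Pro: 4 codons.
Cys: 2 codons.
6 × 6 × 4 × 4 × 4 × 4 × 2 = 18432.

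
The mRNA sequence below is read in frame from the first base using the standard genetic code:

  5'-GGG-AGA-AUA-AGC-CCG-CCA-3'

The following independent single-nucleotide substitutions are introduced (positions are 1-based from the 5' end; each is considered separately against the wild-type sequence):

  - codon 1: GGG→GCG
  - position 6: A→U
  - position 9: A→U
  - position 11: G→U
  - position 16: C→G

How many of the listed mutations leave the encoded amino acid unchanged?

1

Codon 1: GGG (Gly) → GCG (Ala) — missense.
Codon 2: AGA (Arg) → AGU (Ser) — missense.
Codon 3: AUA (Ile) → AUU (Ile) — synonymous.
Codon 4: AGC (Ser) → AUC (Ile) — missense.
Codon 6: CCA (Pro) → GCA (Ala) — missense.
Synonymous: 1 of 5.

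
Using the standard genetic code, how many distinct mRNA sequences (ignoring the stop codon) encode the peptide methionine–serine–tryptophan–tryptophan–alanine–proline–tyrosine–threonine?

Met: 1 codon.
Ser: 6 codons.
Trp: 1 codon.
Trp: 1 codon.
Ala: 4 codons.
Pro: 4 codons.
Tyr: 2 codons.
Thr: 4 codons.
1 × 6 × 1 × 1 × 4 × 4 × 2 × 4 = 768.

768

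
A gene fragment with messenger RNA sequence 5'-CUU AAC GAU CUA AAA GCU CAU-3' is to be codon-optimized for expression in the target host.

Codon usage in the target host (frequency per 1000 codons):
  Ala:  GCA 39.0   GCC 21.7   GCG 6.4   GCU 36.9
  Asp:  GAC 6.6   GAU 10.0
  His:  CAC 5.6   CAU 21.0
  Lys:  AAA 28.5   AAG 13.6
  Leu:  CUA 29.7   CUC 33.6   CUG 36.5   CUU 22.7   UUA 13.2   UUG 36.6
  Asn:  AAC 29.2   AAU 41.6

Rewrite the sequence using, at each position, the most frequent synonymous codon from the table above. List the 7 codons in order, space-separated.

UUG AAU GAU UUG AAA GCA CAU

Codon 1 (Leu): best is UUG at 36.6.
Codon 2 (Asn): best is AAU at 41.6.
Codon 3 (Asp): best is GAU at 10.0.
Codon 4 (Leu): best is UUG at 36.6.
Codon 5 (Lys): best is AAA at 28.5.
Codon 6 (Ala): best is GCA at 39.0.
Codon 7 (His): best is CAU at 21.0.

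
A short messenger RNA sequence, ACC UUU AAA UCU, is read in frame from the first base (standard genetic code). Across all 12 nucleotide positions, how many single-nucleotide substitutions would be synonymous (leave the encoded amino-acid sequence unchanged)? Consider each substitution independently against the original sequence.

Codon 1 (ACC, Thr): 3 synonymous substitutions.
Codon 2 (UUU, Phe): 1 synonymous substitution.
Codon 3 (AAA, Lys): 1 synonymous substitution.
Codon 4 (UCU, Ser): 3 synonymous substitutions.
Total: 3 + 1 + 1 + 3 = 8.

8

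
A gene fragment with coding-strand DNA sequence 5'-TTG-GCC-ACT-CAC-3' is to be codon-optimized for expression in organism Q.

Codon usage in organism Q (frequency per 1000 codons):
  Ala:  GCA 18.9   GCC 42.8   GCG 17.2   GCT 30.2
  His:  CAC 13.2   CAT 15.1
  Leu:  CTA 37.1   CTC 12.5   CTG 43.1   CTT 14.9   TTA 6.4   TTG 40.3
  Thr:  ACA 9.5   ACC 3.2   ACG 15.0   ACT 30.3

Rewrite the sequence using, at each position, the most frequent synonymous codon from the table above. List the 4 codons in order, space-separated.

Codon 1 (Leu): best is CTG at 43.1.
Codon 2 (Ala): best is GCC at 42.8.
Codon 3 (Thr): best is ACT at 30.3.
Codon 4 (His): best is CAT at 15.1.

CTG GCC ACT CAT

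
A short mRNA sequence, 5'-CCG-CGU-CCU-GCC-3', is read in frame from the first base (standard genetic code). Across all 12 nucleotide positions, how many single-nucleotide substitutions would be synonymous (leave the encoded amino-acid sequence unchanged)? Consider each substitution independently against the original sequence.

12

Codon 1 (CCG, Pro): 3 synonymous substitutions.
Codon 2 (CGU, Arg): 3 synonymous substitutions.
Codon 3 (CCU, Pro): 3 synonymous substitutions.
Codon 4 (GCC, Ala): 3 synonymous substitutions.
Total: 3 + 3 + 3 + 3 = 12.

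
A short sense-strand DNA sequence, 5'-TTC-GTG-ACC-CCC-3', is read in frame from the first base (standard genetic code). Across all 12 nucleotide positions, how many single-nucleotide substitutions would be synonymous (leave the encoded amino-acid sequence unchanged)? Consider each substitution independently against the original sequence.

10

Codon 1 (TTC, Phe): 1 synonymous substitution.
Codon 2 (GTG, Val): 3 synonymous substitutions.
Codon 3 (ACC, Thr): 3 synonymous substitutions.
Codon 4 (CCC, Pro): 3 synonymous substitutions.
Total: 1 + 3 + 3 + 3 = 10.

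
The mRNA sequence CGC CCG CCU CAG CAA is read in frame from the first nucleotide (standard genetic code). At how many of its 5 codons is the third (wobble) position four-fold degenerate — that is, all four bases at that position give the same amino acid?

3

Codon 1 CGC (Arg): third position 4-fold.
Codon 2 CCG (Pro): third position 4-fold.
Codon 3 CCU (Pro): third position 4-fold.
Codon 4 CAG (Gln): third position 2-fold.
Codon 5 CAA (Gln): third position 2-fold.
Four-fold degenerate third positions: 3.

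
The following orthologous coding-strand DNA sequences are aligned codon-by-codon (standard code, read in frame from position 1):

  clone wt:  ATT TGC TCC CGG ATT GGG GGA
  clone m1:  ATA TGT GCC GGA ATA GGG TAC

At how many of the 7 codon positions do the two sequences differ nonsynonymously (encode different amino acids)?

Codon 1: ATT Ile / ATA Ile — synonymous.
Codon 2: TGC Cys / TGT Cys — synonymous.
Codon 3: TCC Ser / GCC Ala — nonsynonymous.
Codon 4: CGG Arg / GGA Gly — nonsynonymous.
Codon 5: ATT Ile / ATA Ile — synonymous.
Codon 6: GGG Gly / GGG Gly — identical.
Codon 7: GGA Gly / TAC Tyr — nonsynonymous.
Nonsynonymous differences: 3.

3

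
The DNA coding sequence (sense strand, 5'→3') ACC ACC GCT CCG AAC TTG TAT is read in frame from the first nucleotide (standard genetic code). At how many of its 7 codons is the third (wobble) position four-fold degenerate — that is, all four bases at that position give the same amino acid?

4

Codon 1 ACC (Thr): third position 4-fold.
Codon 2 ACC (Thr): third position 4-fold.
Codon 3 GCT (Ala): third position 4-fold.
Codon 4 CCG (Pro): third position 4-fold.
Codon 5 AAC (Asn): third position 2-fold.
Codon 6 TTG (Leu): third position 2-fold.
Codon 7 TAT (Tyr): third position 2-fold.
Four-fold degenerate third positions: 4.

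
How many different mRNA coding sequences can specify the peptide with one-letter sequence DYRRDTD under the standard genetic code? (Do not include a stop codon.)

2304

Asp: 2 codons.
Tyr: 2 codons.
Arg: 6 codons.
Arg: 6 codons.
Asp: 2 codons.
Thr: 4 codons.
Asp: 2 codons.
2 × 2 × 6 × 6 × 2 × 4 × 2 = 2304.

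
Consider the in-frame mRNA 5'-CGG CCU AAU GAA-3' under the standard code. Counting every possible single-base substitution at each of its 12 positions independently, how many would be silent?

Codon 1 (CGG, Arg): 4 synonymous substitutions.
Codon 2 (CCU, Pro): 3 synonymous substitutions.
Codon 3 (AAU, Asn): 1 synonymous substitution.
Codon 4 (GAA, Glu): 1 synonymous substitution.
Total: 4 + 3 + 1 + 1 = 9.

9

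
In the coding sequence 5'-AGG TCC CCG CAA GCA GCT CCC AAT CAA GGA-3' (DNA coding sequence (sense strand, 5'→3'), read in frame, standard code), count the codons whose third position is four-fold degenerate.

6

Codon 1 AGG (Arg): third position 2-fold.
Codon 2 TCC (Ser): third position 4-fold.
Codon 3 CCG (Pro): third position 4-fold.
Codon 4 CAA (Gln): third position 2-fold.
Codon 5 GCA (Ala): third position 4-fold.
Codon 6 GCT (Ala): third position 4-fold.
Codon 7 CCC (Pro): third position 4-fold.
Codon 8 AAT (Asn): third position 2-fold.
Codon 9 CAA (Gln): third position 2-fold.
Codon 10 GGA (Gly): third position 4-fold.
Four-fold degenerate third positions: 6.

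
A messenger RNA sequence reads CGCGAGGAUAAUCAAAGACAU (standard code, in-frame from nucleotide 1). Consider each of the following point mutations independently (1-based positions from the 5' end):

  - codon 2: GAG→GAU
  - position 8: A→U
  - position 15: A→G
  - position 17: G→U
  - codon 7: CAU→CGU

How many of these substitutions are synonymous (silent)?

1

Codon 2: GAG (Glu) → GAU (Asp) — missense.
Codon 3: GAU (Asp) → GUU (Val) — missense.
Codon 5: CAA (Gln) → CAG (Gln) — synonymous.
Codon 6: AGA (Arg) → AUA (Ile) — missense.
Codon 7: CAU (His) → CGU (Arg) — missense.
Synonymous: 1 of 5.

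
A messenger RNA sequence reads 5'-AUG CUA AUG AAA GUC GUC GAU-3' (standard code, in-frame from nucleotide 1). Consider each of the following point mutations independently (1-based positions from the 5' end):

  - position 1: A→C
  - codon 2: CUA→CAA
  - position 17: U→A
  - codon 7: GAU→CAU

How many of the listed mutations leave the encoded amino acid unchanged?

Codon 1: AUG (Met) → CUG (Leu) — missense.
Codon 2: CUA (Leu) → CAA (Gln) — missense.
Codon 6: GUC (Val) → GAC (Asp) — missense.
Codon 7: GAU (Asp) → CAU (His) — missense.
Synonymous: 0 of 4.

0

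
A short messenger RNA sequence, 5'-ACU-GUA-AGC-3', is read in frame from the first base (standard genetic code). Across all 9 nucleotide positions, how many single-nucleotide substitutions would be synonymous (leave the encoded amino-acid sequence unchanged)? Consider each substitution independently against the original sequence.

Codon 1 (ACU, Thr): 3 synonymous substitutions.
Codon 2 (GUA, Val): 3 synonymous substitutions.
Codon 3 (AGC, Ser): 1 synonymous substitution.
Total: 3 + 3 + 1 = 7.

7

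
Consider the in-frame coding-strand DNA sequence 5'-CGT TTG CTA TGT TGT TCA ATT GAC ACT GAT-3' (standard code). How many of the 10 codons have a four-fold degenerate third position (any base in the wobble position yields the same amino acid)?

4

Codon 1 CGT (Arg): third position 4-fold.
Codon 2 TTG (Leu): third position 2-fold.
Codon 3 CTA (Leu): third position 4-fold.
Codon 4 TGT (Cys): third position 2-fold.
Codon 5 TGT (Cys): third position 2-fold.
Codon 6 TCA (Ser): third position 4-fold.
Codon 7 ATT (Ile): third position 3-fold.
Codon 8 GAC (Asp): third position 2-fold.
Codon 9 ACT (Thr): third position 4-fold.
Codon 10 GAT (Asp): third position 2-fold.
Four-fold degenerate third positions: 4.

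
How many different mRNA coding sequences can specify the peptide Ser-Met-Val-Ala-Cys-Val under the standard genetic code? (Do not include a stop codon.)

Ser: 6 codons.
Met: 1 codon.
Val: 4 codons.
Ala: 4 codons.
Cys: 2 codons.
Val: 4 codons.
6 × 1 × 4 × 4 × 2 × 4 = 768.

768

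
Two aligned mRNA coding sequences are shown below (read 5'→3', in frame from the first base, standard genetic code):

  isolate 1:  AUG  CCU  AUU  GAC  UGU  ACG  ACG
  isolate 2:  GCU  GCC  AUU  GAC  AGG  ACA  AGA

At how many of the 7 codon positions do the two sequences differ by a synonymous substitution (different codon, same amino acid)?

Codon 1: AUG Met / GCU Ala — nonsynonymous.
Codon 2: CCU Pro / GCC Ala — nonsynonymous.
Codon 3: AUU Ile / AUU Ile — identical.
Codon 4: GAC Asp / GAC Asp — identical.
Codon 5: UGU Cys / AGG Arg — nonsynonymous.
Codon 6: ACG Thr / ACA Thr — synonymous.
Codon 7: ACG Thr / AGA Arg — nonsynonymous.
Synonymous differences: 1.

1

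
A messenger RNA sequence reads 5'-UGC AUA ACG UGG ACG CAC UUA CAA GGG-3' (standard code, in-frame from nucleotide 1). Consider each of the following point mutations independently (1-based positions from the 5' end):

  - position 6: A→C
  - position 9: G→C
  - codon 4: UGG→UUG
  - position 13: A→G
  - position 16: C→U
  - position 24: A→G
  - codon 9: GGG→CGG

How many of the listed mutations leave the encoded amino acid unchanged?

Codon 2: AUA (Ile) → AUC (Ile) — synonymous.
Codon 3: ACG (Thr) → ACC (Thr) — synonymous.
Codon 4: UGG (Trp) → UUG (Leu) — missense.
Codon 5: ACG (Thr) → GCG (Ala) — missense.
Codon 6: CAC (His) → UAC (Tyr) — missense.
Codon 8: CAA (Gln) → CAG (Gln) — synonymous.
Codon 9: GGG (Gly) → CGG (Arg) — missense.
Synonymous: 3 of 7.

3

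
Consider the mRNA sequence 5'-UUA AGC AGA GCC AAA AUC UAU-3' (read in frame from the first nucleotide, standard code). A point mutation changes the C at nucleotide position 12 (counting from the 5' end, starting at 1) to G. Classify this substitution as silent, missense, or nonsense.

silent

Position 12 falls in codon 4: GCC → Ala.
After the substitution the codon is GCG → Ala.
Both encode Ala, so the change is synonymous.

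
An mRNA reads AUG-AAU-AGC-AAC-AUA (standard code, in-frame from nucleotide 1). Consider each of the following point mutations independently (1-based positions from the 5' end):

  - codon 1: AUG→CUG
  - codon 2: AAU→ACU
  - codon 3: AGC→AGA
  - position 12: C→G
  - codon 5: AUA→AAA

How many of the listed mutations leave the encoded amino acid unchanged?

0

Codon 1: AUG (Met) → CUG (Leu) — missense.
Codon 2: AAU (Asn) → ACU (Thr) — missense.
Codon 3: AGC (Ser) → AGA (Arg) — missense.
Codon 4: AAC (Asn) → AAG (Lys) — missense.
Codon 5: AUA (Ile) → AAA (Lys) — missense.
Synonymous: 0 of 5.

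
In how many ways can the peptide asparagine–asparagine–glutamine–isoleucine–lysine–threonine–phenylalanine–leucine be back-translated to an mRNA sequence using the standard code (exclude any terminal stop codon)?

Asn: 2 codons.
Asn: 2 codons.
Gln: 2 codons.
Ile: 3 codons.
Lys: 2 codons.
Thr: 4 codons.
Phe: 2 codons.
Leu: 6 codons.
2 × 2 × 2 × 3 × 2 × 4 × 2 × 6 = 2304.

2304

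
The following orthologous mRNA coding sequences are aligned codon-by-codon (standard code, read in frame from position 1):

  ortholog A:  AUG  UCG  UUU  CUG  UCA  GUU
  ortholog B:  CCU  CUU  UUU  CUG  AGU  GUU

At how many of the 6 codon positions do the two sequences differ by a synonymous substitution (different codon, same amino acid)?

Codon 1: AUG Met / CCU Pro — nonsynonymous.
Codon 2: UCG Ser / CUU Leu — nonsynonymous.
Codon 3: UUU Phe / UUU Phe — identical.
Codon 4: CUG Leu / CUG Leu — identical.
Codon 5: UCA Ser / AGU Ser — synonymous.
Codon 6: GUU Val / GUU Val — identical.
Synonymous differences: 1.

1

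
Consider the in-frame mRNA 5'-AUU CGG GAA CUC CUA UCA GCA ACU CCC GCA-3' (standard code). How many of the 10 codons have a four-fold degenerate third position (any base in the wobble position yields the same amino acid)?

Codon 1 AUU (Ile): third position 3-fold.
Codon 2 CGG (Arg): third position 4-fold.
Codon 3 GAA (Glu): third position 2-fold.
Codon 4 CUC (Leu): third position 4-fold.
Codon 5 CUA (Leu): third position 4-fold.
Codon 6 UCA (Ser): third position 4-fold.
Codon 7 GCA (Ala): third position 4-fold.
Codon 8 ACU (Thr): third position 4-fold.
Codon 9 CCC (Pro): third position 4-fold.
Codon 10 GCA (Ala): third position 4-fold.
Four-fold degenerate third positions: 8.

8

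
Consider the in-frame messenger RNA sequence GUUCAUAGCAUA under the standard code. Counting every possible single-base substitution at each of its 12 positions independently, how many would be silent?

7

Codon 1 (GUU, Val): 3 synonymous substitutions.
Codon 2 (CAU, His): 1 synonymous substitution.
Codon 3 (AGC, Ser): 1 synonymous substitution.
Codon 4 (AUA, Ile): 2 synonymous substitutions.
Total: 3 + 1 + 1 + 2 = 7.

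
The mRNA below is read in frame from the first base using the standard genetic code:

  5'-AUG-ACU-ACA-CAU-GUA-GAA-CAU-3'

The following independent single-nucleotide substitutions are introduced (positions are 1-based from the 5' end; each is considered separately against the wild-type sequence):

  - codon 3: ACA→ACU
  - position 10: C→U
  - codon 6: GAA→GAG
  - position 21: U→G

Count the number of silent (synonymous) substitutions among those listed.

2

Codon 3: ACA (Thr) → ACU (Thr) — synonymous.
Codon 4: CAU (His) → UAU (Tyr) — missense.
Codon 6: GAA (Glu) → GAG (Glu) — synonymous.
Codon 7: CAU (His) → CAG (Gln) — missense.
Synonymous: 2 of 4.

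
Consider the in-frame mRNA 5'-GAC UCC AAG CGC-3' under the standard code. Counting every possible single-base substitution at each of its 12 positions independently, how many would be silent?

Codon 1 (GAC, Asp): 1 synonymous substitution.
Codon 2 (UCC, Ser): 3 synonymous substitutions.
Codon 3 (AAG, Lys): 1 synonymous substitution.
Codon 4 (CGC, Arg): 3 synonymous substitutions.
Total: 1 + 3 + 1 + 3 = 8.

8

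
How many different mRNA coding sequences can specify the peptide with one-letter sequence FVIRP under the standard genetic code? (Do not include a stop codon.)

576

Phe: 2 codons.
Val: 4 codons.
Ile: 3 codons.
Arg: 6 codons.
Pro: 4 codons.
2 × 4 × 3 × 6 × 4 = 576.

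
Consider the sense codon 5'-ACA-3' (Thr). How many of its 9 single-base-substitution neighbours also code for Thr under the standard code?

Position 1: none → 0 synonymous.
Position 2: none → 0 synonymous.
Position 3: ACU, ACC, ACG → 3 synonymous.
Total: 0 + 0 + 3 = 3.

3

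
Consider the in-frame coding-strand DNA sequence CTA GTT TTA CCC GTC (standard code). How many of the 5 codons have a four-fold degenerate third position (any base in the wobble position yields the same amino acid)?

4

Codon 1 CTA (Leu): third position 4-fold.
Codon 2 GTT (Val): third position 4-fold.
Codon 3 TTA (Leu): third position 2-fold.
Codon 4 CCC (Pro): third position 4-fold.
Codon 5 GTC (Val): third position 4-fold.
Four-fold degenerate third positions: 4.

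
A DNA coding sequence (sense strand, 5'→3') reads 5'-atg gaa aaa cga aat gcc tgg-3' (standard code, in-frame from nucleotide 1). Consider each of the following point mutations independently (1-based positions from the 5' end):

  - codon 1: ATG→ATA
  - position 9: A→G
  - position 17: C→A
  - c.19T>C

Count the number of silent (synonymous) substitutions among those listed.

Codon 1: ATG (Met) → ATA (Ile) — missense.
Codon 3: AAA (Lys) → AAG (Lys) — synonymous.
Codon 6: GCC (Ala) → GAC (Asp) — missense.
Codon 7: TGG (Trp) → CGG (Arg) — missense.
Synonymous: 1 of 4.

1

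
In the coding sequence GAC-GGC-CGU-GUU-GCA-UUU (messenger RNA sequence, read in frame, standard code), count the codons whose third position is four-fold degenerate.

Codon 1 GAC (Asp): third position 2-fold.
Codon 2 GGC (Gly): third position 4-fold.
Codon 3 CGU (Arg): third position 4-fold.
Codon 4 GUU (Val): third position 4-fold.
Codon 5 GCA (Ala): third position 4-fold.
Codon 6 UUU (Phe): third position 2-fold.
Four-fold degenerate third positions: 4.

4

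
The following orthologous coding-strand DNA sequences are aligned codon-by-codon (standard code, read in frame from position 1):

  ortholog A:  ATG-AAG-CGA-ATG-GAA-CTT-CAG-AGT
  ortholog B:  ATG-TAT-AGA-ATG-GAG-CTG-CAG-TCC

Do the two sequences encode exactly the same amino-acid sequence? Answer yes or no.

Codon 1: ATG Met / ATG Met — identical.
Codon 2: AAG Lys / TAT Tyr — nonsynonymous.
Codon 3: CGA Arg / AGA Arg — synonymous.
Codon 4: ATG Met / ATG Met — identical.
Codon 5: GAA Glu / GAG Glu — synonymous.
Codon 6: CTT Leu / CTG Leu — synonymous.
Codon 7: CAG Gln / CAG Gln — identical.
Codon 8: AGT Ser / TCC Ser — synonymous.
Nonsynonymous differences: 1 → different protein.

no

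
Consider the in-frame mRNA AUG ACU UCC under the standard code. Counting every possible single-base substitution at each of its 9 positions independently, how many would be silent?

6

Codon 1 (AUG, Met): 0 synonymous substitutions.
Codon 2 (ACU, Thr): 3 synonymous substitutions.
Codon 3 (UCC, Ser): 3 synonymous substitutions.
Total: 0 + 3 + 3 = 6.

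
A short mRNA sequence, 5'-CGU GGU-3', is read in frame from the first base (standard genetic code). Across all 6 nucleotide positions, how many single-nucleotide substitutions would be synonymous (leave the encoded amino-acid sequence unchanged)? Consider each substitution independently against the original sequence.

Codon 1 (CGU, Arg): 3 synonymous substitutions.
Codon 2 (GGU, Gly): 3 synonymous substitutions.
Total: 3 + 3 = 6.

6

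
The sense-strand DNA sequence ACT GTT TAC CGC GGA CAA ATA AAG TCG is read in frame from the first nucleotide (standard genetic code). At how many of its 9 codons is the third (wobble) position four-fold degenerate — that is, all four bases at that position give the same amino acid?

Codon 1 ACT (Thr): third position 4-fold.
Codon 2 GTT (Val): third position 4-fold.
Codon 3 TAC (Tyr): third position 2-fold.
Codon 4 CGC (Arg): third position 4-fold.
Codon 5 GGA (Gly): third position 4-fold.
Codon 6 CAA (Gln): third position 2-fold.
Codon 7 ATA (Ile): third position 3-fold.
Codon 8 AAG (Lys): third position 2-fold.
Codon 9 TCG (Ser): third position 4-fold.
Four-fold degenerate third positions: 5.

5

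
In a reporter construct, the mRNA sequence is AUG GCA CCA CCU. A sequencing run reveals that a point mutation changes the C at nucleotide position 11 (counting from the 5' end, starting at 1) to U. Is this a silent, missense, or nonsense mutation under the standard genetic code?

missense

Position 11 falls in codon 4: CCU → Pro.
After the substitution the codon is CUU → Leu.
Pro ≠ Leu, so this is a missense mutation.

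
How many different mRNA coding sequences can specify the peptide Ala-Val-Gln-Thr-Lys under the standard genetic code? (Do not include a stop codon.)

256

Ala: 4 codons.
Val: 4 codons.
Gln: 2 codons.
Thr: 4 codons.
Lys: 2 codons.
4 × 4 × 2 × 4 × 2 = 256.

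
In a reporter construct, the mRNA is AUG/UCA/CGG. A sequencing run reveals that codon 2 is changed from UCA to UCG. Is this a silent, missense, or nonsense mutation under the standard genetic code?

Position 6 falls in codon 2: UCA → Ser.
After the substitution the codon is UCG → Ser.
Both encode Ser, so the change is synonymous.

silent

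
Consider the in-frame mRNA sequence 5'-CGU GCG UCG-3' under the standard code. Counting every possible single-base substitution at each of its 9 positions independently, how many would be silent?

Codon 1 (CGU, Arg): 3 synonymous substitutions.
Codon 2 (GCG, Ala): 3 synonymous substitutions.
Codon 3 (UCG, Ser): 3 synonymous substitutions.
Total: 3 + 3 + 3 = 9.

9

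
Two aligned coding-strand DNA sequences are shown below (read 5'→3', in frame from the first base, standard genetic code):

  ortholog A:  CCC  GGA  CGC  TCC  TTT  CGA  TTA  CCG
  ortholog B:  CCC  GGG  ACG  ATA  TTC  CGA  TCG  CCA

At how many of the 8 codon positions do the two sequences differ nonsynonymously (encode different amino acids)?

Codon 1: CCC Pro / CCC Pro — identical.
Codon 2: GGA Gly / GGG Gly — synonymous.
Codon 3: CGC Arg / ACG Thr — nonsynonymous.
Codon 4: TCC Ser / ATA Ile — nonsynonymous.
Codon 5: TTT Phe / TTC Phe — synonymous.
Codon 6: CGA Arg / CGA Arg — identical.
Codon 7: TTA Leu / TCG Ser — nonsynonymous.
Codon 8: CCG Pro / CCA Pro — synonymous.
Nonsynonymous differences: 3.

3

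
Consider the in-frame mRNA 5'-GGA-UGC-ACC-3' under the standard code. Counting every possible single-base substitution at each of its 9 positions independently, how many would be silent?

7

Codon 1 (GGA, Gly): 3 synonymous substitutions.
Codon 2 (UGC, Cys): 1 synonymous substitution.
Codon 3 (ACC, Thr): 3 synonymous substitutions.
Total: 3 + 1 + 3 = 7.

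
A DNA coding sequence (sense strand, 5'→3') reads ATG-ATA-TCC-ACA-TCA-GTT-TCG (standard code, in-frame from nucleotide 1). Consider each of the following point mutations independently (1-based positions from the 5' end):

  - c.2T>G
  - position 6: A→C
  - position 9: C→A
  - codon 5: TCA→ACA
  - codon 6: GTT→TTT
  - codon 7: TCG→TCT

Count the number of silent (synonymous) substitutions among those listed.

Codon 1: ATG (Met) → AGG (Arg) — missense.
Codon 2: ATA (Ile) → ATC (Ile) — synonymous.
Codon 3: TCC (Ser) → TCA (Ser) — synonymous.
Codon 5: TCA (Ser) → ACA (Thr) — missense.
Codon 6: GTT (Val) → TTT (Phe) — missense.
Codon 7: TCG (Ser) → TCT (Ser) — synonymous.
Synonymous: 3 of 6.

3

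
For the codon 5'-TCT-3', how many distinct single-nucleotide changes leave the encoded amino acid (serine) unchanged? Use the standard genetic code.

3

Position 1: none → 0 synonymous.
Position 2: none → 0 synonymous.
Position 3: TCC, TCA, TCG → 3 synonymous.
Total: 0 + 0 + 3 = 3.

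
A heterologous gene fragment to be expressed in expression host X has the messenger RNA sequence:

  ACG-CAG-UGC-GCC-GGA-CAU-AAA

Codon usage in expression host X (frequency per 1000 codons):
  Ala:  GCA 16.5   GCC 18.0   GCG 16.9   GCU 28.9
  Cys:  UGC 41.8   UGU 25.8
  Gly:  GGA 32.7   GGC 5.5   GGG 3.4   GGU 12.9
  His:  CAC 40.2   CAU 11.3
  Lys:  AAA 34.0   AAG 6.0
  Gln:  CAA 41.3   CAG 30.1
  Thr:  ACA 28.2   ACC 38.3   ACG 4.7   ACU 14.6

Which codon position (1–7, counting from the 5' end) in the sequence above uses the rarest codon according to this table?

1

Codon 1 ACG (Thr): 4.7 per 1000.
Codon 2 CAG (Gln): 30.1 per 1000.
Codon 3 UGC (Cys): 41.8 per 1000.
Codon 4 GCC (Ala): 18.0 per 1000.
Codon 5 GGA (Gly): 32.7 per 1000.
Codon 6 CAU (His): 11.3 per 1000.
Codon 7 AAA (Lys): 34.0 per 1000.
Lowest frequency is 4.7 at codon 1.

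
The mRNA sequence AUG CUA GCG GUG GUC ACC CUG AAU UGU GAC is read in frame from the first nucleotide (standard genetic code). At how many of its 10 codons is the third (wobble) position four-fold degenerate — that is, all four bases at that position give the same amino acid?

6

Codon 1 AUG (Met): third position 1-fold.
Codon 2 CUA (Leu): third position 4-fold.
Codon 3 GCG (Ala): third position 4-fold.
Codon 4 GUG (Val): third position 4-fold.
Codon 5 GUC (Val): third position 4-fold.
Codon 6 ACC (Thr): third position 4-fold.
Codon 7 CUG (Leu): third position 4-fold.
Codon 8 AAU (Asn): third position 2-fold.
Codon 9 UGU (Cys): third position 2-fold.
Codon 10 GAC (Asp): third position 2-fold.
Four-fold degenerate third positions: 6.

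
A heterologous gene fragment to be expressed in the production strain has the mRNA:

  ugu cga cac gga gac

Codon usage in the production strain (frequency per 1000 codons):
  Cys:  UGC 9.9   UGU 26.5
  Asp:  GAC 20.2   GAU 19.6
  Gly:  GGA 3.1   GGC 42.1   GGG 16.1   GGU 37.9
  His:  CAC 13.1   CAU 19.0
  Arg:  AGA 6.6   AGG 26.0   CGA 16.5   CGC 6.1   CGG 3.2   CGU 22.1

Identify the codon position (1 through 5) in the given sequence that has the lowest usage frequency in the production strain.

4

Codon 1 UGU (Cys): 26.5 per 1000.
Codon 2 CGA (Arg): 16.5 per 1000.
Codon 3 CAC (His): 13.1 per 1000.
Codon 4 GGA (Gly): 3.1 per 1000.
Codon 5 GAC (Asp): 20.2 per 1000.
Lowest frequency is 3.1 at codon 4.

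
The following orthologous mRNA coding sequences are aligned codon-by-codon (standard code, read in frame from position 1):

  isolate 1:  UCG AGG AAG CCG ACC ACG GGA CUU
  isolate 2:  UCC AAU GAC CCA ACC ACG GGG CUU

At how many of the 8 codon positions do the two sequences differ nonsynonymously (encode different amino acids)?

2

Codon 1: UCG Ser / UCC Ser — synonymous.
Codon 2: AGG Arg / AAU Asn — nonsynonymous.
Codon 3: AAG Lys / GAC Asp — nonsynonymous.
Codon 4: CCG Pro / CCA Pro — synonymous.
Codon 5: ACC Thr / ACC Thr — identical.
Codon 6: ACG Thr / ACG Thr — identical.
Codon 7: GGA Gly / GGG Gly — synonymous.
Codon 8: CUU Leu / CUU Leu — identical.
Nonsynonymous differences: 2.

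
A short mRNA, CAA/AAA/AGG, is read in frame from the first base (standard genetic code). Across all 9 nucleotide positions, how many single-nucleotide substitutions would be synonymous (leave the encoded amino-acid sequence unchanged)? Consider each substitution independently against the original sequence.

Codon 1 (CAA, Gln): 1 synonymous substitution.
Codon 2 (AAA, Lys): 1 synonymous substitution.
Codon 3 (AGG, Arg): 2 synonymous substitutions.
Total: 1 + 1 + 2 = 4.

4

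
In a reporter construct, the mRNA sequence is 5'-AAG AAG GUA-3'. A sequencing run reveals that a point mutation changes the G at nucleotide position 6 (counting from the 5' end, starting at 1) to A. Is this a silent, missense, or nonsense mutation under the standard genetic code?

Position 6 falls in codon 2: AAG → Lys.
After the substitution the codon is AAA → Lys.
Both encode Lys, so the change is synonymous.

silent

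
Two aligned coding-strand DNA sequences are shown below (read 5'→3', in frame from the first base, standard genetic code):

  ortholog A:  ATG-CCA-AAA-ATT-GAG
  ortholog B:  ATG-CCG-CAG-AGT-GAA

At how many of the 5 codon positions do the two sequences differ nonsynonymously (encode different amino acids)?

2

Codon 1: ATG Met / ATG Met — identical.
Codon 2: CCA Pro / CCG Pro — synonymous.
Codon 3: AAA Lys / CAG Gln — nonsynonymous.
Codon 4: ATT Ile / AGT Ser — nonsynonymous.
Codon 5: GAG Glu / GAA Glu — synonymous.
Nonsynonymous differences: 2.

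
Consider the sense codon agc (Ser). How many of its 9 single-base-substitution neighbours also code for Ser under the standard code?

Position 1: none → 0 synonymous.
Position 2: none → 0 synonymous.
Position 3: AGU → 1 synonymous.
Total: 0 + 0 + 1 = 1.

1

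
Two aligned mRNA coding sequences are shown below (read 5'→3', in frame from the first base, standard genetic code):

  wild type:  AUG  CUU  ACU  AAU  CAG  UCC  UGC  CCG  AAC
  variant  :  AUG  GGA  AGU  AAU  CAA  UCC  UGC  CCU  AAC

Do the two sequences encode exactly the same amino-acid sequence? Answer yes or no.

Codon 1: AUG Met / AUG Met — identical.
Codon 2: CUU Leu / GGA Gly — nonsynonymous.
Codon 3: ACU Thr / AGU Ser — nonsynonymous.
Codon 4: AAU Asn / AAU Asn — identical.
Codon 5: CAG Gln / CAA Gln — synonymous.
Codon 6: UCC Ser / UCC Ser — identical.
Codon 7: UGC Cys / UGC Cys — identical.
Codon 8: CCG Pro / CCU Pro — synonymous.
Codon 9: AAC Asn / AAC Asn — identical.
Nonsynonymous differences: 2 → different protein.

no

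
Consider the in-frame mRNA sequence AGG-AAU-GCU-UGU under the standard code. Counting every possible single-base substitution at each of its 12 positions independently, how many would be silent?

Codon 1 (AGG, Arg): 2 synonymous substitutions.
Codon 2 (AAU, Asn): 1 synonymous substitution.
Codon 3 (GCU, Ala): 3 synonymous substitutions.
Codon 4 (UGU, Cys): 1 synonymous substitution.
Total: 2 + 1 + 3 + 1 = 7.

7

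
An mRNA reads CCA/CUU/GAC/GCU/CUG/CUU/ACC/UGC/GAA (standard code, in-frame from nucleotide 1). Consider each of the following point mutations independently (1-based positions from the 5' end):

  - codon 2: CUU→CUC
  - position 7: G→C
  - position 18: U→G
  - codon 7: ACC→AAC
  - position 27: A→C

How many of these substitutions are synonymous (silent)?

Codon 2: CUU (Leu) → CUC (Leu) — synonymous.
Codon 3: GAC (Asp) → CAC (His) — missense.
Codon 6: CUU (Leu) → CUG (Leu) — synonymous.
Codon 7: ACC (Thr) → AAC (Asn) — missense.
Codon 9: GAA (Glu) → GAC (Asp) — missense.
Synonymous: 2 of 5.

2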